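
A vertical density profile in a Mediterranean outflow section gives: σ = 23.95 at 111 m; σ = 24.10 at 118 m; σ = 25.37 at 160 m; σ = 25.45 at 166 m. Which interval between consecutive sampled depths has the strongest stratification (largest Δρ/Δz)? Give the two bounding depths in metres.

Compute the density gradient over each adjacent pair:
  111–118 m: Δρ/Δz = 0.15/7 = 0.021 kg m⁻⁴
  118–160 m: Δρ/Δz = 1.27/42 = 0.030 kg m⁻⁴
  160–166 m: Δρ/Δz = 0.08/6 = 0.013 kg m⁻⁴
The largest gradient is in the 118–160 m interval — the pycnocline.

118–160 m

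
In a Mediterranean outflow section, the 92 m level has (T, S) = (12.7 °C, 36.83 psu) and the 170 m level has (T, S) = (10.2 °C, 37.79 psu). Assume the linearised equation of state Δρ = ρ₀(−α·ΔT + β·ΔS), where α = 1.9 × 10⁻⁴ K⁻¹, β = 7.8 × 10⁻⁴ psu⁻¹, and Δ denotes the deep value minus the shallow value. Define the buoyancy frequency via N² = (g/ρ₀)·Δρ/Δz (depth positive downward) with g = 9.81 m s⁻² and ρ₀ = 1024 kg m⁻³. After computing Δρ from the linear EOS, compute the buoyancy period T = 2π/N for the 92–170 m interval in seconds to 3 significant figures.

ΔT = -2.5 K, ΔS = +0.96 psu (deep − shallow).
Δρ/ρ₀ = −αΔT + βΔS = 4.75 × 10⁻⁴ + 7.488 × 10⁻⁴ = 1.2238 × 10⁻³, so Δρ ≈ 1.253 kg m⁻³.
N² = (g/ρ₀)·Δρ/Δz = g·(Δρ/ρ₀)/Δz = 9.81 × 1.2238 × 10⁻³ / 78 = 1.5392 × 10⁻⁴ s⁻².
N = √(1.5392 × 10⁻⁴) = 0.012406 rad s⁻¹ → T = 2π/N = 506.46 s ≈ 506 s.

506 s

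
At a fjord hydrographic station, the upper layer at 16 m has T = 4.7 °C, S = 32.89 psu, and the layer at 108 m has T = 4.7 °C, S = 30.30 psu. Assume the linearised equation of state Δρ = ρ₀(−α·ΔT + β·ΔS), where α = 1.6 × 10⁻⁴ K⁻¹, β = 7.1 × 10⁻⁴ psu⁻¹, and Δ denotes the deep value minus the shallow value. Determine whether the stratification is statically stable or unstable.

ΔT = 4.7 − 4.7 = +0.0 K and ΔS = 30.30 − 32.89 = -2.59 psu (deep − shallow).
−αΔT = 0; βΔS = -1.8389 × 10⁻³; sum Δρ/ρ₀ = -1.8389 × 10⁻³.
Δρ/ρ₀ < 0, so Δρ < 0: deeper water is lighter → statically unstable; the column would overturn.

unstable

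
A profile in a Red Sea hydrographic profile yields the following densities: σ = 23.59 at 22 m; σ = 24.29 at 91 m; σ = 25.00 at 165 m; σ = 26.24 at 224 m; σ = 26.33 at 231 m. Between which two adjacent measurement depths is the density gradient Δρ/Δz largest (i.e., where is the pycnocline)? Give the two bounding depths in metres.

Compute the density gradient over each adjacent pair:
  22–91 m: Δρ/Δz = 0.70/69 = 0.010 kg m⁻⁴
  91–165 m: Δρ/Δz = 0.71/74 = 9.6 × 10⁻³ kg m⁻⁴
  165–224 m: Δρ/Δz = 1.24/59 = 0.021 kg m⁻⁴
  224–231 m: Δρ/Δz = 0.09/7 = 0.013 kg m⁻⁴
The largest gradient is in the 165–224 m interval — the pycnocline.

165–224 m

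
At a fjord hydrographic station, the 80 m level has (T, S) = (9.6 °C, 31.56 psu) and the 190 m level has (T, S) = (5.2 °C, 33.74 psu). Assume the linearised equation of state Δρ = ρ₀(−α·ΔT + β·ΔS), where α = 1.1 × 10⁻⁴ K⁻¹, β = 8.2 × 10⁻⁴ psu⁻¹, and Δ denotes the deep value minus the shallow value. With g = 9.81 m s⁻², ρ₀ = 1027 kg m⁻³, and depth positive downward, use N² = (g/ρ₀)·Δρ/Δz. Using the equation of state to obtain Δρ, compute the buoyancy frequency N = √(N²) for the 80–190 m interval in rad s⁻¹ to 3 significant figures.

ΔT = -4.4 K, ΔS = +2.18 psu (deep − shallow).
Δρ/ρ₀ = −αΔT + βΔS = 4.84 × 10⁻⁴ + 1.7876 × 10⁻³ = 2.2716 × 10⁻³, so Δρ ≈ 2.333 kg m⁻³.
N² = (g/ρ₀)·Δρ/Δz = g·(Δρ/ρ₀)/Δz = 9.81 × 2.2716 × 10⁻³ / 110 = 2.0259 × 10⁻⁴ s⁻².
N = √(2.0259 × 10⁻⁴) = 0.014233 rad s⁻¹ ≈ 0.0142 rad s⁻¹.

0.0142 rad s⁻¹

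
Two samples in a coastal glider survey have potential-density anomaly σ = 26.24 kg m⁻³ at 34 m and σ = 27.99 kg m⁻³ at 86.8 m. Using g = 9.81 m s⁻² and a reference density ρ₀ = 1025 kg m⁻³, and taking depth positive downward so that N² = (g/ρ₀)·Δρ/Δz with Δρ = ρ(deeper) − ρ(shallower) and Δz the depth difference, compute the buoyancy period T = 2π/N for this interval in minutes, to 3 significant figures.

5.88 min

Δρ = 1027.99 − 1026.24 = 1.75 kg m⁻³ over Δz = 86.8 − 34 = 52.8 m.
N² = (9.81/1025) × (1.75/52.8) = 3.1721 × 10⁻⁴ s⁻².
N = √(3.1721 × 10⁻⁴) = 0.017810 rad s⁻¹, so T = 2π/N = 352.79 s = 5.8798 min ≈ 5.88 min.
A positive N² confirms static stability across the interval.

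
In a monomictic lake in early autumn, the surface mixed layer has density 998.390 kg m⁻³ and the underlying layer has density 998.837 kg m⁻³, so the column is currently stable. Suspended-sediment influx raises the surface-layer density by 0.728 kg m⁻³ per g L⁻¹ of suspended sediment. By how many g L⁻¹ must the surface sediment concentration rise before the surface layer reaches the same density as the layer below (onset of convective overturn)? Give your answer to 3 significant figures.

Density deficit of the surface layer: 998.837 − 998.390 = 0.447 kg m⁻³.
Required change = 0.447 / 0.728 = 0.614 g L⁻¹.

0.614 g L⁻¹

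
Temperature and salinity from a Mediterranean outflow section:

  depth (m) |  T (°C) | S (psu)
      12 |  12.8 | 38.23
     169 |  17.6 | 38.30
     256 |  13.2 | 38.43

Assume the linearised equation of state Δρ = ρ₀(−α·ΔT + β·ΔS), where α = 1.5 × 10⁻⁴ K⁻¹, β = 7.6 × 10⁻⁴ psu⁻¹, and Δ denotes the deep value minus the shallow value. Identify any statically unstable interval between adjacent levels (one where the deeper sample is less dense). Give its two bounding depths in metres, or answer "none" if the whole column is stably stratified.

12–169 m

Evaluate Δρ/ρ₀ = −αΔT + βΔS across each adjacent pair:
  12–169 m: −αΔT+βΔS = −(1.5 × 10⁻⁴)(+4.8)+(7.6 × 10⁻⁴)(+0.07) = -6.7 × 10⁻⁴ → UNSTABLE
  169–256 m: −αΔT+βΔS = −(1.5 × 10⁻⁴)(-4.4)+(7.6 × 10⁻⁴)(+0.13) = 7.6 × 10⁻⁴ → stable
The 12–169 m interval has Δρ < 0: lighter water underlies denser water.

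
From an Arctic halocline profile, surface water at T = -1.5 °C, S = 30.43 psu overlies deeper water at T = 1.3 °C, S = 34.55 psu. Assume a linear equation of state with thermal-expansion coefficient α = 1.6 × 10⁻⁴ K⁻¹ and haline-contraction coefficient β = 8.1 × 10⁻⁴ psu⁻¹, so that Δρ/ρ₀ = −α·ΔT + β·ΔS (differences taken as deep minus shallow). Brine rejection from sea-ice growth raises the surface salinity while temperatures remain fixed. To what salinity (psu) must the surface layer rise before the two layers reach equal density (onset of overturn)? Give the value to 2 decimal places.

Neutral buoyancy requires −α(T_deep − T_surf) + β(S_deep − S_surf′) = 0.
S_surf′ = S_deep − (α/β)·ΔT = 34.55 − (1.6 × 10⁻⁴/8.1 × 10⁻⁴)·(+2.8) = 33.9969 psu.
Increase required: 33.9969 − 30.43 = 3.5669 psu.

34.00 psu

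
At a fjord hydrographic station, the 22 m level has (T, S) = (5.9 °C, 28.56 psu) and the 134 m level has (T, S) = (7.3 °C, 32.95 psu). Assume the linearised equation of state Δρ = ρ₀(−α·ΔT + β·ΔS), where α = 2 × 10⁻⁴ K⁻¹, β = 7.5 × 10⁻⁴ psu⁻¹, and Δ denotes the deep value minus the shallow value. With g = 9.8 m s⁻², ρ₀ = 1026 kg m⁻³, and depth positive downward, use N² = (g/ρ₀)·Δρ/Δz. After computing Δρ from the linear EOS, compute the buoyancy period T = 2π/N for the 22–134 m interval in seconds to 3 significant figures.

387 s

ΔT = +1.4 K, ΔS = +4.39 psu (deep − shallow).
Δρ/ρ₀ = −αΔT + βΔS = -2.80 × 10⁻⁴ + 3.2925 × 10⁻³ = 3.0125 × 10⁻³, so Δρ ≈ 3.091 kg m⁻³.
N² = (g/ρ₀)·Δρ/Δz = g·(Δρ/ρ₀)/Δz = 9.8 × 3.0125 × 10⁻³ / 112 = 2.6359 × 10⁻⁴ s⁻².
N = √(2.6359 × 10⁻⁴) = 0.016235 rad s⁻¹ → T = 2π/N = 387.01 s ≈ 387 s.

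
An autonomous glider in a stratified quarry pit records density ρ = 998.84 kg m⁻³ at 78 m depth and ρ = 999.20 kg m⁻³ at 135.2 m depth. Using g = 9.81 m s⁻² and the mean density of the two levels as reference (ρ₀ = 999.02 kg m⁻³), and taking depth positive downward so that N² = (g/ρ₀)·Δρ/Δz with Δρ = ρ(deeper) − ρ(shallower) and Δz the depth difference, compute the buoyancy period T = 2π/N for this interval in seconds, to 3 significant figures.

Δρ = 999.20 − 998.84 = 0.36 kg m⁻³ over Δz = 135.2 − 78 = 57.2 m.
N² = (9.81/999.02) × (0.36/57.2) = 6.1802 × 10⁻⁵ s⁻².
N = √(6.1802 × 10⁻⁵) = 7.8614 × 10⁻³ rad s⁻¹, so T = 2π/N = 799.25 s ≈ 799 s.

799 s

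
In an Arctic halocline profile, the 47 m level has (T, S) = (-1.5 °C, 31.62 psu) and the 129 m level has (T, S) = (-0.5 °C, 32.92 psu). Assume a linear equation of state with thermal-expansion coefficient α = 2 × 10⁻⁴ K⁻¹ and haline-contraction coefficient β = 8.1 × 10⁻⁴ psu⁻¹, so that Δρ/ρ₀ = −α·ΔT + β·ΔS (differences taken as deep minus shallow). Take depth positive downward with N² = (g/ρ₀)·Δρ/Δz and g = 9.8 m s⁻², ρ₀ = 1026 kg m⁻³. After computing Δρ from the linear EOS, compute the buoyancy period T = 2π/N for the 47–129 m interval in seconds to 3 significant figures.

622 s

ΔT = +1.0 K, ΔS = +1.30 psu (deep − shallow).
Δρ/ρ₀ = −αΔT + βΔS = -2.00 × 10⁻⁴ + 1.053 × 10⁻³ = 8.53 × 10⁻⁴, so Δρ ≈ 0.8752 kg m⁻³.
N² = (g/ρ₀)·Δρ/Δz = g·(Δρ/ρ₀)/Δz = 9.8 × 8.53 × 10⁻⁴ / 82 = 1.0194 × 10⁻⁴ s⁻².
N = √(1.0194 × 10⁻⁴) = 0.010097 rad s⁻¹ → T = 2π/N = 622.28 s ≈ 622 s.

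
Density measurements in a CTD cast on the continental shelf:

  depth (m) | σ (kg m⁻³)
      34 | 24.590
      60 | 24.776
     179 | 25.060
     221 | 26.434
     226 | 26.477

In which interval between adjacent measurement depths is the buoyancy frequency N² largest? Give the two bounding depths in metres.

Compute the density gradient over each adjacent pair:
  34–60 m: Δρ/Δz = 0.186/26 = 7.2 × 10⁻³ kg m⁻⁴
  60–179 m: Δρ/Δz = 0.284/119 = 2.4 × 10⁻³ kg m⁻⁴
  179–221 m: Δρ/Δz = 1.374/42 = 0.033 kg m⁻⁴
  221–226 m: Δρ/Δz = 0.043/5 = 8.6 × 10⁻³ kg m⁻⁴
The largest gradient is in the 179–221 m interval — the pycnocline.

179–221 m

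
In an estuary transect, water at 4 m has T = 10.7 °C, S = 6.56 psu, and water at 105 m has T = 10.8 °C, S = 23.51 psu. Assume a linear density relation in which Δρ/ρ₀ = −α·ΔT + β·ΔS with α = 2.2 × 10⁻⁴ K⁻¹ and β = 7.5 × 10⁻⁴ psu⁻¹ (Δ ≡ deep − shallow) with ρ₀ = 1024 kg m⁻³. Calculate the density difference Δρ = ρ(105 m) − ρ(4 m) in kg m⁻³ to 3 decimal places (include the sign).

+12.995 kg m⁻³

ΔT = +0.1 K, ΔS = +16.95 psu (deep − shallow).
Δρ/ρ₀ = −(2.2 × 10⁻⁴)(+0.1) + (7.5 × 10⁻⁴)(+16.95) = 0.0126905.
Δρ = 1024 × (0.0126905) = +12.995 kg m⁻³.
Positive Δρ: denser below, stable.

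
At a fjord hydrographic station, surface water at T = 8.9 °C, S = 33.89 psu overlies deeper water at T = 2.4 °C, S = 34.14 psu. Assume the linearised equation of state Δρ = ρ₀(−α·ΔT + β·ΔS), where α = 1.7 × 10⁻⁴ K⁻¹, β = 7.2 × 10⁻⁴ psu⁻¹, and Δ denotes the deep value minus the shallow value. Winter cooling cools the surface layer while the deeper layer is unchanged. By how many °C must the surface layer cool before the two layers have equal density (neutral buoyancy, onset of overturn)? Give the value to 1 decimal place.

7.6 °C

Neutral buoyancy requires Δρ = 0, i.e. −α(T_deep − T_surf′) + β(S_deep − S_surf) = 0.
T_surf′ = T_deep − (β/α)·ΔS = 2.4 − (7.2 × 10⁻⁴/1.7 × 10⁻⁴)·(+0.25) = 1.341 °C.
Cooling required: 8.9 − (1.341) = 7.559 °C.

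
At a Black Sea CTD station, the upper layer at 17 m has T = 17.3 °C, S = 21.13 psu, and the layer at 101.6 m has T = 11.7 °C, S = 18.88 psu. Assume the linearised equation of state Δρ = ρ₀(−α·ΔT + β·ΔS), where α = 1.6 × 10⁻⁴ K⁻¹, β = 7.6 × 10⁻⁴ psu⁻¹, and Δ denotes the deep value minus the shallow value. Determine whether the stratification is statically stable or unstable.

ΔT = 11.7 − 17.3 = -5.6 K and ΔS = 18.88 − 21.13 = -2.25 psu (deep − shallow).
−αΔT = 8.96 × 10⁻⁴; βΔS = -1.71 × 10⁻³; sum Δρ/ρ₀ = -8.14 × 10⁻⁴.
Δρ/ρ₀ < 0, so Δρ < 0: deeper water is lighter → statically unstable; the column would overturn.

unstable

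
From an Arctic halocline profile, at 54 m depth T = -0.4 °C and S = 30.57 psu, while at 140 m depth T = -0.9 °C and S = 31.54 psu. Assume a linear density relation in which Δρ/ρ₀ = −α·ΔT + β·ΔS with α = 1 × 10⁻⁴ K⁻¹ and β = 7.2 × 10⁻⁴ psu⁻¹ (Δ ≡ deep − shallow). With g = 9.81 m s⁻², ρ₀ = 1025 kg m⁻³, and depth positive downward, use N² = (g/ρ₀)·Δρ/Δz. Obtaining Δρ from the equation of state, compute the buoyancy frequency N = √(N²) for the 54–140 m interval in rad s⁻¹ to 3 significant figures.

9.24 × 10⁻³ rad s⁻¹

ΔT = -0.5 K, ΔS = +0.97 psu (deep − shallow).
Δρ/ρ₀ = −αΔT + βΔS = 5.00 × 10⁻⁵ + 6.984 × 10⁻⁴ = 7.484 × 10⁻⁴, so Δρ ≈ 0.7671 kg m⁻³.
N² = (g/ρ₀)·Δρ/Δz = g·(Δρ/ρ₀)/Δz = 9.81 × 7.484 × 10⁻⁴ / 86 = 8.5370 × 10⁻⁵ s⁻².
N = √(8.5370 × 10⁻⁵) = 9.2396 × 10⁻³ rad s⁻¹ ≈ 9.24 × 10⁻³ rad s⁻¹.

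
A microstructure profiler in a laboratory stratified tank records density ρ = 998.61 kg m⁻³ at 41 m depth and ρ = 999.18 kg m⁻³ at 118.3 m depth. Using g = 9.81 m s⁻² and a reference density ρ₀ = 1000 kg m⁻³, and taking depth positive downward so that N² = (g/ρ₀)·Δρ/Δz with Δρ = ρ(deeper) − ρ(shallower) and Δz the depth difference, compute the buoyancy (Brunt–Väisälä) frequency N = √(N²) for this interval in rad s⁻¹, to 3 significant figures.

8.51 × 10⁻³ rad s⁻¹

Δρ = 999.18 − 998.61 = 0.57 kg m⁻³ over Δz = 118.3 − 41 = 77.3 m.
N² = (9.81/1000) × (0.57/77.3) = 7.2338 × 10⁻⁵ s⁻².
N = √(7.2338 × 10⁻⁵) = 8.5052 × 10⁻³ rad s⁻¹ ≈ 8.51 × 10⁻³ rad s⁻¹.
Since Δρ > 0 the layer is stably stratified.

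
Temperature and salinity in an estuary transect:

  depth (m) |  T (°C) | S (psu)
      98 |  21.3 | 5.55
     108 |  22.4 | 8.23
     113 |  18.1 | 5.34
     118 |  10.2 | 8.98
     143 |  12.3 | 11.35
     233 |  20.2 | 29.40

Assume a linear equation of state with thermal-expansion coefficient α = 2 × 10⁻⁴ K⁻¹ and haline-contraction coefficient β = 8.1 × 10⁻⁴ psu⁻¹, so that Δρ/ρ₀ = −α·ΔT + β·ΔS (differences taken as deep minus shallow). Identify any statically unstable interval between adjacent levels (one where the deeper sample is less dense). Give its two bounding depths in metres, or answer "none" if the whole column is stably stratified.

108–113 m

Evaluate Δρ/ρ₀ = −αΔT + βΔS across each adjacent pair:
  98–108 m: −αΔT+βΔS = −(2 × 10⁻⁴)(+1.1)+(8.1 × 10⁻⁴)(+2.68) = 2.0 × 10⁻³ → stable
  108–113 m: −αΔT+βΔS = −(2 × 10⁻⁴)(-4.3)+(8.1 × 10⁻⁴)(-2.89) = -1.5 × 10⁻³ → UNSTABLE
  113–118 m: −αΔT+βΔS = −(2 × 10⁻⁴)(-7.9)+(8.1 × 10⁻⁴)(+3.64) = 4.5 × 10⁻³ → stable
  118–143 m: −αΔT+βΔS = −(2 × 10⁻⁴)(+2.1)+(8.1 × 10⁻⁴)(+2.37) = 1.5 × 10⁻³ → stable
  143–233 m: −αΔT+βΔS = −(2 × 10⁻⁴)(+7.9)+(8.1 × 10⁻⁴)(+18.05) = 0.013 → stable
The 108–113 m interval has Δρ < 0: lighter water underlies denser water.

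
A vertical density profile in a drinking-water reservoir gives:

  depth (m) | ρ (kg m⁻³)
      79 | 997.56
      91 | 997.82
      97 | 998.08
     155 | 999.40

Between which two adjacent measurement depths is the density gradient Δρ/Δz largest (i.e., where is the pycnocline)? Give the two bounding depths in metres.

Compute the density gradient over each adjacent pair:
  79–91 m: Δρ/Δz = 0.26/12 = 0.022 kg m⁻⁴
  91–97 m: Δρ/Δz = 0.26/6 = 0.043 kg m⁻⁴
  97–155 m: Δρ/Δz = 1.32/58 = 0.023 kg m⁻⁴
The largest gradient is in the 91–97 m interval — the pycnocline.

91–97 m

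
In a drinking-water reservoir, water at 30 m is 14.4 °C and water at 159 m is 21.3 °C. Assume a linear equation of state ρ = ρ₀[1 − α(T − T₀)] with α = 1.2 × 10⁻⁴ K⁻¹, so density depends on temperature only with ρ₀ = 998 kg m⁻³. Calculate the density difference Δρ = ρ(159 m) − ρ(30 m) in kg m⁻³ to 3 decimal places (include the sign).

-0.826 kg m⁻³

ΔT = +6.9 K, Δρ/ρ₀ = −αΔT = -8.28 × 10⁻⁴.
Δρ = 998 × (-8.28 × 10⁻⁴) = -0.826 kg m⁻³.
Negative Δρ: lighter below, statically unstable.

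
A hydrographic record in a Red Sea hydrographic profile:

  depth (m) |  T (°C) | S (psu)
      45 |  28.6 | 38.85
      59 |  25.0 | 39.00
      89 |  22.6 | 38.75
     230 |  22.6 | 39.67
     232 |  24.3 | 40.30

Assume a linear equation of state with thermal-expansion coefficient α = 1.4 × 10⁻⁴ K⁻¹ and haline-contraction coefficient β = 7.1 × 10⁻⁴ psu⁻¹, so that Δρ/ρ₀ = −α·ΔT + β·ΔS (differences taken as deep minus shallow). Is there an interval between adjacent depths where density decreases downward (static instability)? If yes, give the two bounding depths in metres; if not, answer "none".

none

Evaluate Δρ/ρ₀ = −αΔT + βΔS across each adjacent pair:
  45–59 m: −αΔT+βΔS = −(1.4 × 10⁻⁴)(-3.6)+(7.1 × 10⁻⁴)(+0.15) = 6.1 × 10⁻⁴ → stable
  59–89 m: −αΔT+βΔS = −(1.4 × 10⁻⁴)(-2.4)+(7.1 × 10⁻⁴)(-0.25) = 1.6 × 10⁻⁴ → stable
  89–230 m: −αΔT+βΔS = −(1.4 × 10⁻⁴)(+0.0)+(7.1 × 10⁻⁴)(+0.92) = 6.5 × 10⁻⁴ → stable
  230–232 m: −αΔT+βΔS = −(1.4 × 10⁻⁴)(+1.7)+(7.1 × 10⁻⁴)(+0.63) = 2.1 × 10⁻⁴ → stable
Every interval has Δρ > 0: the column is stably stratified throughout.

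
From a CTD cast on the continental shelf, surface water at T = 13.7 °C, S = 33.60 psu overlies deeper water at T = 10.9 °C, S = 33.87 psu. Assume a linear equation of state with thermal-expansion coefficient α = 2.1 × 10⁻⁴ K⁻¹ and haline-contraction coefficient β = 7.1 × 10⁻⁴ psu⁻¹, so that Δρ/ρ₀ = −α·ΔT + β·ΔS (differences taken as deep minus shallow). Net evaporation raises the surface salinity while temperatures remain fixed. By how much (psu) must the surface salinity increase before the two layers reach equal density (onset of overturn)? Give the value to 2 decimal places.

Neutral buoyancy requires −α(T_deep − T_surf) + β(S_deep − S_surf′) = 0.
S_surf′ = S_deep − (α/β)·ΔT = 33.87 − (2.1 × 10⁻⁴/7.1 × 10⁻⁴)·(-2.8) = 34.6982 psu.
Increase required: 34.6982 − 33.60 = 1.0982 psu.

1.10 psu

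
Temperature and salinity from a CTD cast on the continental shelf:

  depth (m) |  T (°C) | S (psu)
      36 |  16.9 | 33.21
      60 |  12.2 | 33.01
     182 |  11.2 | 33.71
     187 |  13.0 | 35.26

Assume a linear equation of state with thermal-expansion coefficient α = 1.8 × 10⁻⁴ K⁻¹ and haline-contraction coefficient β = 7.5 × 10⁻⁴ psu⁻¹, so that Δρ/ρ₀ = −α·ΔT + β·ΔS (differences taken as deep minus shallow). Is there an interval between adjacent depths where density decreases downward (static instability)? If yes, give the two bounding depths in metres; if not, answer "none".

Evaluate Δρ/ρ₀ = −αΔT + βΔS across each adjacent pair:
  36–60 m: −αΔT+βΔS = −(1.8 × 10⁻⁴)(-4.7)+(7.5 × 10⁻⁴)(-0.20) = 7.0 × 10⁻⁴ → stable
  60–182 m: −αΔT+βΔS = −(1.8 × 10⁻⁴)(-1.0)+(7.5 × 10⁻⁴)(+0.70) = 7.1 × 10⁻⁴ → stable
  182–187 m: −αΔT+βΔS = −(1.8 × 10⁻⁴)(+1.8)+(7.5 × 10⁻⁴)(+1.55) = 8.4 × 10⁻⁴ → stable
Every interval has Δρ > 0: the column is stably stratified throughout.

none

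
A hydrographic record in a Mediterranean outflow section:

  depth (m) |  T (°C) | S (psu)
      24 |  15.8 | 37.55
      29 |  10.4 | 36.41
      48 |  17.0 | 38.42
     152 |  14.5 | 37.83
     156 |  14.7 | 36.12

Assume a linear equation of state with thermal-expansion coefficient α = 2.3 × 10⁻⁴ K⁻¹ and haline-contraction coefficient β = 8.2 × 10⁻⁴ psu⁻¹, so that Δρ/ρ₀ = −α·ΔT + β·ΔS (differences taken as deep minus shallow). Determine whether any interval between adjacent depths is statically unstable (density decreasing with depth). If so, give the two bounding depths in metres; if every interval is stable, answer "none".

Evaluate Δρ/ρ₀ = −αΔT + βΔS across each adjacent pair:
  24–29 m: −αΔT+βΔS = −(2.3 × 10⁻⁴)(-5.4)+(8.2 × 10⁻⁴)(-1.14) = 3.1 × 10⁻⁴ → stable
  29–48 m: −αΔT+βΔS = −(2.3 × 10⁻⁴)(+6.6)+(8.2 × 10⁻⁴)(+2.01) = 1.3 × 10⁻⁴ → stable
  48–152 m: −αΔT+βΔS = −(2.3 × 10⁻⁴)(-2.5)+(8.2 × 10⁻⁴)(-0.59) = 9.1 × 10⁻⁵ → stable
  152–156 m: −αΔT+βΔS = −(2.3 × 10⁻⁴)(+0.2)+(8.2 × 10⁻⁴)(-1.71) = -1.4 × 10⁻³ → UNSTABLE
The 152–156 m interval has Δρ < 0: lighter water underlies denser water.

152–156 m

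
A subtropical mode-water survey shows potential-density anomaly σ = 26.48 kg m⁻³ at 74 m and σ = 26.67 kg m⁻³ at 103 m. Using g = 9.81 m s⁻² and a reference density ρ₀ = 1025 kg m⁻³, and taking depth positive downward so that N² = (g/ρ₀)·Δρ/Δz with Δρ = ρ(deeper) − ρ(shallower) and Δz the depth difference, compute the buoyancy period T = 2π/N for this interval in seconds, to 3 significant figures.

Δρ = 1026.67 − 1026.48 = 0.19 kg m⁻³ over Δz = 103 − 74 = 29 m.
N² = (9.81/1025) × (0.19/29) = 6.2705 × 10⁻⁵ s⁻².
N = √(6.2705 × 10⁻⁵) = 7.9186 × 10⁻³ rad s⁻¹, so T = 2π/N = 793.47 s ≈ 793 s.

793 s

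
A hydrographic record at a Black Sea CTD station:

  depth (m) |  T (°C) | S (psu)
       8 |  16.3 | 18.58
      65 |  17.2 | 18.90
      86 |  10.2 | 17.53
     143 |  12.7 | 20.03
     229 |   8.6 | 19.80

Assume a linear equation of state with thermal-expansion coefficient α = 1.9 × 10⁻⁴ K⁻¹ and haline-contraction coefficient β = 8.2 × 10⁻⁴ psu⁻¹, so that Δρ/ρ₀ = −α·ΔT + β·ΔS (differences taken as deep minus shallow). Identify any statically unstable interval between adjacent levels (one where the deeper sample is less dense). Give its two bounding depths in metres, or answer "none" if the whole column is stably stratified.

none

Evaluate Δρ/ρ₀ = −αΔT + βΔS across each adjacent pair:
  8–65 m: −αΔT+βΔS = −(1.9 × 10⁻⁴)(+0.9)+(8.2 × 10⁻⁴)(+0.32) = 9.1 × 10⁻⁵ → stable
  65–86 m: −αΔT+βΔS = −(1.9 × 10⁻⁴)(-7.0)+(8.2 × 10⁻⁴)(-1.37) = 2.1 × 10⁻⁴ → stable
  86–143 m: −αΔT+βΔS = −(1.9 × 10⁻⁴)(+2.5)+(8.2 × 10⁻⁴)(+2.50) = 1.6 × 10⁻³ → stable
  143–229 m: −αΔT+βΔS = −(1.9 × 10⁻⁴)(-4.1)+(8.2 × 10⁻⁴)(-0.23) = 5.9 × 10⁻⁴ → stable
Every interval has Δρ > 0: the column is stably stratified throughout.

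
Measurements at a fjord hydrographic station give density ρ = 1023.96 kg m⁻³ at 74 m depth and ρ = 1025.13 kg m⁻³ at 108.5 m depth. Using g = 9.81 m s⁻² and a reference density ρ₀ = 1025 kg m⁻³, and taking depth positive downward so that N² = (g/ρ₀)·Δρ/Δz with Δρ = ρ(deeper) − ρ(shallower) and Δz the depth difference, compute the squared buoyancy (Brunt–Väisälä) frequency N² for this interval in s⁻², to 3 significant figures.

3.25 × 10⁻⁴ s⁻²

Δρ = 1025.13 − 1023.96 = 1.17 kg m⁻³ over Δz = 108.5 − 74 = 34.5 m.
N² = (9.81/1025) × (1.17/34.5) = 3.2457 × 10⁻⁴ s⁻² ≈ 3.25 × 10⁻⁴ s⁻².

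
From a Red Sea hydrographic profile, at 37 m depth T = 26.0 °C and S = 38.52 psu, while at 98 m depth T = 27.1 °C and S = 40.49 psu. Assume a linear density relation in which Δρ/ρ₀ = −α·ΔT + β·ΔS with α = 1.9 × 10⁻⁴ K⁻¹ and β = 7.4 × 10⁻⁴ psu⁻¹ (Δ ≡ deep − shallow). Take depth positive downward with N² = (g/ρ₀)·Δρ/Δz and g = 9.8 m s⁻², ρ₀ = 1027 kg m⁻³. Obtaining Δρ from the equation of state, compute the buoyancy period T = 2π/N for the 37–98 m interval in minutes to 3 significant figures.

7.39 min

ΔT = +1.1 K, ΔS = +1.97 psu (deep − shallow).
Δρ/ρ₀ = −αΔT + βΔS = -2.09 × 10⁻⁴ + 1.4578 × 10⁻³ = 1.2488 × 10⁻³, so Δρ ≈ 1.283 kg m⁻³.
N² = (g/ρ₀)·Δρ/Δz = g·(Δρ/ρ₀)/Δz = 9.8 × 1.2488 × 10⁻³ / 61 = 2.0063 × 10⁻⁴ s⁻².
N = √(2.0063 × 10⁻⁴) = 0.014164 rad s⁻¹ → T = 2π/N = 443.60 s = 7.3933 min ≈ 7.39 min.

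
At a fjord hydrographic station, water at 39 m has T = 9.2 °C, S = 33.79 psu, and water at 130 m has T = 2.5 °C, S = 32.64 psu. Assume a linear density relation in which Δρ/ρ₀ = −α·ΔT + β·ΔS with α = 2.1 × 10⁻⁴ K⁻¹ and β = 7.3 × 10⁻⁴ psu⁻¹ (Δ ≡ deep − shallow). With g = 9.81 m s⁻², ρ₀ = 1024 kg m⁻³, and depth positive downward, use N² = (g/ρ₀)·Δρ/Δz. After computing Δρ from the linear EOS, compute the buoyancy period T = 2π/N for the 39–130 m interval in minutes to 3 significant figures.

13.4 min

ΔT = -6.7 K, ΔS = -1.15 psu (deep − shallow).
Δρ/ρ₀ = −αΔT + βΔS = 1.407 × 10⁻³ − 8.395 × 10⁻⁴ = 5.675 × 10⁻⁴, so Δρ ≈ 0.5811 kg m⁻³.
N² = (g/ρ₀)·Δρ/Δz = g·(Δρ/ρ₀)/Δz = 9.81 × 5.675 × 10⁻⁴ / 91 = 6.1178 × 10⁻⁵ s⁻².
N = √(6.1178 × 10⁻⁵) = 7.8216 × 10⁻³ rad s⁻¹ → T = 2π/N = 803.31 s = 13.388 min ≈ 13.4 min.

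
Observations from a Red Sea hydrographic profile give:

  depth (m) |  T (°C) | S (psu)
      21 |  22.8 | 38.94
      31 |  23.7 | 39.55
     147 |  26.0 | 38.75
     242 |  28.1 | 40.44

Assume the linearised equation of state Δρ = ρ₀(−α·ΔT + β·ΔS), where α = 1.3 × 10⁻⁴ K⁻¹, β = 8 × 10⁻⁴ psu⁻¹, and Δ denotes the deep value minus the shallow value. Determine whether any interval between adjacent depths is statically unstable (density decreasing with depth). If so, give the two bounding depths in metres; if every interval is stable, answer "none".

31–147 m

Evaluate Δρ/ρ₀ = −αΔT + βΔS across each adjacent pair:
  21–31 m: −αΔT+βΔS = −(1.3 × 10⁻⁴)(+0.9)+(8 × 10⁻⁴)(+0.61) = 3.7 × 10⁻⁴ → stable
  31–147 m: −αΔT+βΔS = −(1.3 × 10⁻⁴)(+2.3)+(8 × 10⁻⁴)(-0.80) = -9.4 × 10⁻⁴ → UNSTABLE
  147–242 m: −αΔT+βΔS = −(1.3 × 10⁻⁴)(+2.1)+(8 × 10⁻⁴)(+1.69) = 1.1 × 10⁻³ → stable
The 31–147 m interval has Δρ < 0: lighter water underlies denser water.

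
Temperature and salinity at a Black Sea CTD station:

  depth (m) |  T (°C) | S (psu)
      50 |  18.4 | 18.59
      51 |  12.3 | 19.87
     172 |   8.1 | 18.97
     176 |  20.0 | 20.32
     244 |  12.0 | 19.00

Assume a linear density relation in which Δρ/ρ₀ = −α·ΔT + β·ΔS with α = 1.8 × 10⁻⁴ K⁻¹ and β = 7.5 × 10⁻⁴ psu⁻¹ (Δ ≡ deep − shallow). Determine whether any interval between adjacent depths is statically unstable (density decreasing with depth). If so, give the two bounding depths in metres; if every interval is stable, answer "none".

172–176 m

Evaluate Δρ/ρ₀ = −αΔT + βΔS across each adjacent pair:
  50–51 m: −αΔT+βΔS = −(1.8 × 10⁻⁴)(-6.1)+(7.5 × 10⁻⁴)(+1.28) = 2.1 × 10⁻³ → stable
  51–172 m: −αΔT+βΔS = −(1.8 × 10⁻⁴)(-4.2)+(7.5 × 10⁻⁴)(-0.90) = 8.1 × 10⁻⁵ → stable
  172–176 m: −αΔT+βΔS = −(1.8 × 10⁻⁴)(+11.9)+(7.5 × 10⁻⁴)(+1.35) = -1.1 × 10⁻³ → UNSTABLE
  176–244 m: −αΔT+βΔS = −(1.8 × 10⁻⁴)(-8.0)+(7.5 × 10⁻⁴)(-1.32) = 4.5 × 10⁻⁴ → stable
The 172–176 m interval has Δρ < 0: lighter water underlies denser water.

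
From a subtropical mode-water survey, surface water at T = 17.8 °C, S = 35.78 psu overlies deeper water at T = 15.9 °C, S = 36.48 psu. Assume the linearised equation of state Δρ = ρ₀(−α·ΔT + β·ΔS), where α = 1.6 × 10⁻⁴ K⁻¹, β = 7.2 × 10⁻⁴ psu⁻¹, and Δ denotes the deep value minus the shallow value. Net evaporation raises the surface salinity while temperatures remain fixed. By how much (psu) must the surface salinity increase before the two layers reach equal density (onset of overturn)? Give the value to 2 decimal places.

1.12 psu

Neutral buoyancy requires −α(T_deep − T_surf) + β(S_deep − S_surf′) = 0.
S_surf′ = S_deep − (α/β)·ΔT = 36.48 − (1.6 × 10⁻⁴/7.2 × 10⁻⁴)·(-1.9) = 36.9022 psu.
Increase required: 36.9022 − 35.78 = 1.1222 psu.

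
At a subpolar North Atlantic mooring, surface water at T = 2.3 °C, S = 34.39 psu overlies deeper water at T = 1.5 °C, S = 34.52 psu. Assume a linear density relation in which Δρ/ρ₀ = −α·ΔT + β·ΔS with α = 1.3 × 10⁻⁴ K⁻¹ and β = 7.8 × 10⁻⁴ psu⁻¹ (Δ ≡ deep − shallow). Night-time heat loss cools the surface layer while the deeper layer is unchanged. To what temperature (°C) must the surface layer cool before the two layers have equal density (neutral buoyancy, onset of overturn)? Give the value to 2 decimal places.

Neutral buoyancy requires Δρ = 0, i.e. −α(T_deep − T_surf′) + β(S_deep − S_surf) = 0.
T_surf′ = T_deep − (β/α)·ΔS = 1.5 − (7.8 × 10⁻⁴/1.3 × 10⁻⁴)·(+0.13) = 0.7200 °C.
Cooling required: 2.3 − (0.7200) = 1.5800 °C.

0.72 °C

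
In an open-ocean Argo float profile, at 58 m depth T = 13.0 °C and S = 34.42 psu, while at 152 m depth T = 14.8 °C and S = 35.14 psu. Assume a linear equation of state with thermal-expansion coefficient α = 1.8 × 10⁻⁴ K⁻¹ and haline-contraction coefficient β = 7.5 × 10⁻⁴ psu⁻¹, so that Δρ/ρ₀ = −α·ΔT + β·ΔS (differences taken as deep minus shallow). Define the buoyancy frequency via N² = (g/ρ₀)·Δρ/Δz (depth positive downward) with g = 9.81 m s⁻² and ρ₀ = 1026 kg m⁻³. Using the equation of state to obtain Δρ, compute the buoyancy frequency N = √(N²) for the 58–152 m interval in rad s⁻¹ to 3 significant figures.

ΔT = +1.8 K, ΔS = +0.72 psu (deep − shallow).
Δρ/ρ₀ = −αΔT + βΔS = -3.24 × 10⁻⁴ + 5.40 × 10⁻⁴ = 2.16 × 10⁻⁴, so Δρ ≈ 0.2216 kg m⁻³.
N² = (g/ρ₀)·Δρ/Δz = g·(Δρ/ρ₀)/Δz = 9.81 × 2.16 × 10⁻⁴ / 94 = 2.2542 × 10⁻⁵ s⁻².
N = √(2.2542 × 10⁻⁵) = 4.7478 × 10⁻³ rad s⁻¹ ≈ 4.75 × 10⁻³ rad s⁻¹.

4.75 × 10⁻³ rad s⁻¹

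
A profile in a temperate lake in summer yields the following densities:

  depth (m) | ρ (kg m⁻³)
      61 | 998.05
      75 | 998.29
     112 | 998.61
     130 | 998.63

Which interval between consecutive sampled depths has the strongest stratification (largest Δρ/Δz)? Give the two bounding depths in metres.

Compute the density gradient over each adjacent pair:
  61–75 m: Δρ/Δz = 0.24/14 = 0.017 kg m⁻⁴
  75–112 m: Δρ/Δz = 0.32/37 = 8.6 × 10⁻³ kg m⁻⁴
  112–130 m: Δρ/Δz = 0.02/18 = 1.1 × 10⁻³ kg m⁻⁴
The largest gradient is in the 61–75 m interval — the pycnocline.

61–75 m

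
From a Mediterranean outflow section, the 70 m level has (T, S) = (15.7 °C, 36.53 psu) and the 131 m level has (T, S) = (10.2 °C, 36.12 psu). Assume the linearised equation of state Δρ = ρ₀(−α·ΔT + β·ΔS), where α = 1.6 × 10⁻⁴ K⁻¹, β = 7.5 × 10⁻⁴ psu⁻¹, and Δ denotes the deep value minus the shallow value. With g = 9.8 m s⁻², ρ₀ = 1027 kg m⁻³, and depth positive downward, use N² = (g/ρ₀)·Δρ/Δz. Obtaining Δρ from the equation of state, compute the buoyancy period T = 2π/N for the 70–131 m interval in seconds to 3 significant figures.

ΔT = -5.5 K, ΔS = -0.41 psu (deep − shallow).
Δρ/ρ₀ = −αΔT + βΔS = 8.80 × 10⁻⁴ − 3.075 × 10⁻⁴ = 5.725 × 10⁻⁴, so Δρ ≈ 0.5880 kg m⁻³.
N² = (g/ρ₀)·Δρ/Δz = g·(Δρ/ρ₀)/Δz = 9.8 × 5.725 × 10⁻⁴ / 61 = 9.1975 × 10⁻⁵ s⁻².
N = √(9.1975 × 10⁻⁵) = 9.5904 × 10⁻³ rad s⁻¹ → T = 2π/N = 655.15 s ≈ 655 s.

655 s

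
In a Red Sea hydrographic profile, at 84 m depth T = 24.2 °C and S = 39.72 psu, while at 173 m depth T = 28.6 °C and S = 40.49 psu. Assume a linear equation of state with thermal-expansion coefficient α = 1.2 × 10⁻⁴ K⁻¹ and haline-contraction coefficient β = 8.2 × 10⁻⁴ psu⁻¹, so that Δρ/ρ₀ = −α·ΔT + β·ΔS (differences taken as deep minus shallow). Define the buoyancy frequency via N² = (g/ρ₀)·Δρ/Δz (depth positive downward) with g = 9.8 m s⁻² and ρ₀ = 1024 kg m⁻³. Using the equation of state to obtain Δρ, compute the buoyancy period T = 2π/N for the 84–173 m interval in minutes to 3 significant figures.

ΔT = +4.4 K, ΔS = +0.77 psu (deep − shallow).
Δρ/ρ₀ = −αΔT + βΔS = -5.28 × 10⁻⁴ + 6.314 × 10⁻⁴ = 1.034 × 10⁻⁴, so Δρ ≈ 0.1059 kg m⁻³.
N² = (g/ρ₀)·Δρ/Δz = g·(Δρ/ρ₀)/Δz = 9.8 × 1.034 × 10⁻⁴ / 89 = 1.1386 × 10⁻⁵ s⁻².
N = √(1.1386 × 10⁻⁵) = 3.3743 × 10⁻³ rad s⁻¹ → T = 2π/N = 1.8621 × 10³ s = 31.035 min ≈ 31.0 min.

31.0 min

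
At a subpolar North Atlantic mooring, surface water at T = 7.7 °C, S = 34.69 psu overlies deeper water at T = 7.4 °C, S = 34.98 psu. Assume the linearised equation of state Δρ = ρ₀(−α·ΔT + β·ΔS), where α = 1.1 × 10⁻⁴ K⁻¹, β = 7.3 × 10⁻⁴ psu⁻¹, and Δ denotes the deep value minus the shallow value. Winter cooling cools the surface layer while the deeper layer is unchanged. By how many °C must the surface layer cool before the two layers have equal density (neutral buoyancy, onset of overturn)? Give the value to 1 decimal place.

2.2 °C

Neutral buoyancy requires Δρ = 0, i.e. −α(T_deep − T_surf′) + β(S_deep − S_surf) = 0.
T_surf′ = T_deep − (β/α)·ΔS = 7.4 − (7.3 × 10⁻⁴/1.1 × 10⁻⁴)·(+0.29) = 5.475 °C.
Cooling required: 7.7 − (5.475) = 2.225 °C.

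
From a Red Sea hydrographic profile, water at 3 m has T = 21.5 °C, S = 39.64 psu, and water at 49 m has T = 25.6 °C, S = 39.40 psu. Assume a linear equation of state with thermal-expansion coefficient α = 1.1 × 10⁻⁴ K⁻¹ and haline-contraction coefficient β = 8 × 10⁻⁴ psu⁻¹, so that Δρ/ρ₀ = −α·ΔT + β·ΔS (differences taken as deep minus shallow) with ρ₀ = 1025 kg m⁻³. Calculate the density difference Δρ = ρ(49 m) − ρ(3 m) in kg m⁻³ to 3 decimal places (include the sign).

ΔT = +4.1 K, ΔS = -0.24 psu (deep − shallow).
Δρ/ρ₀ = −(1.1 × 10⁻⁴)(+4.1) + (8 × 10⁻⁴)(-0.24) = -6.43 × 10⁻⁴.
Δρ = 1025 × (-6.43 × 10⁻⁴) = -0.659 kg m⁻³.
Negative Δρ: lighter below, statically unstable.

-0.659 kg m⁻³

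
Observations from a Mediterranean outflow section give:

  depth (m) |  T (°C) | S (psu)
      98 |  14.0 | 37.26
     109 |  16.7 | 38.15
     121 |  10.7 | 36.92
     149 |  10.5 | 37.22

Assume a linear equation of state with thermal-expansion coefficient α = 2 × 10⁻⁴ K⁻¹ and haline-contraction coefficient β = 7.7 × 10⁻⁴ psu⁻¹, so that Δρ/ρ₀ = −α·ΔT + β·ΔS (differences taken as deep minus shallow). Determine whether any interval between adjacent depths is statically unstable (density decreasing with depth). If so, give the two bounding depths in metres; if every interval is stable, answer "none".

Evaluate Δρ/ρ₀ = −αΔT + βΔS across each adjacent pair:
  98–109 m: −αΔT+βΔS = −(2 × 10⁻⁴)(+2.7)+(7.7 × 10⁻⁴)(+0.89) = 1.5 × 10⁻⁴ → stable
  109–121 m: −αΔT+βΔS = −(2 × 10⁻⁴)(-6.0)+(7.7 × 10⁻⁴)(-1.23) = 2.5 × 10⁻⁴ → stable
  121–149 m: −αΔT+βΔS = −(2 × 10⁻⁴)(-0.2)+(7.7 × 10⁻⁴)(+0.30) = 2.7 × 10⁻⁴ → stable
Every interval has Δρ > 0: the column is stably stratified throughout.

none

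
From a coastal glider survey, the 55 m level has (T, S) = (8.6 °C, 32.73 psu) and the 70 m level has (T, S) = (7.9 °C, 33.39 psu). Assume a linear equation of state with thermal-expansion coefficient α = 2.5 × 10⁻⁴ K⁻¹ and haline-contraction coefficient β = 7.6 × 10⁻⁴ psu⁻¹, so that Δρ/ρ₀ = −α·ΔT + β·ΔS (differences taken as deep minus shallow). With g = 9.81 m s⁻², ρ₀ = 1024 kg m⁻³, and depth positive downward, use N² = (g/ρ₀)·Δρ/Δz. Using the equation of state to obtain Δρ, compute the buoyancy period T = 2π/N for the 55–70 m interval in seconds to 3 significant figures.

299 s

ΔT = -0.7 K, ΔS = +0.66 psu (deep − shallow).
Δρ/ρ₀ = −αΔT + βΔS = 1.75 × 10⁻⁴ + 5.016 × 10⁻⁴ = 6.766 × 10⁻⁴, so Δρ ≈ 0.6928 kg m⁻³.
N² = (g/ρ₀)·Δρ/Δz = g·(Δρ/ρ₀)/Δz = 9.81 × 6.766 × 10⁻⁴ / 15 = 4.4250 × 10⁻⁴ s⁻².
N = √(4.4250 × 10⁻⁴) = 0.021036 rad s⁻¹ → T = 2π/N = 298.69 s ≈ 299 s.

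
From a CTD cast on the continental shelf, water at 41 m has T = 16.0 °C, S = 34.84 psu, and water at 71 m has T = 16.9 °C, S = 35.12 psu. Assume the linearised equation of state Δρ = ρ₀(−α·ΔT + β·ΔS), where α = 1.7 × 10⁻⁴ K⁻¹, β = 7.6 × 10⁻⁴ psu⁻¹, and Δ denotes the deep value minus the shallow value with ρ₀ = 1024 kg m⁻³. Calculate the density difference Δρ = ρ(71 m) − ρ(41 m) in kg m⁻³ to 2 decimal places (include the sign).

ΔT = +0.9 K, ΔS = +0.28 psu (deep − shallow).
Δρ/ρ₀ = −(1.7 × 10⁻⁴)(+0.9) + (7.6 × 10⁻⁴)(+0.28) = 5.98 × 10⁻⁵.
Δρ = 1024 × (5.98 × 10⁻⁵) = +0.06 kg m⁻³.
Positive Δρ: denser below, stable.

+0.06 kg m⁻³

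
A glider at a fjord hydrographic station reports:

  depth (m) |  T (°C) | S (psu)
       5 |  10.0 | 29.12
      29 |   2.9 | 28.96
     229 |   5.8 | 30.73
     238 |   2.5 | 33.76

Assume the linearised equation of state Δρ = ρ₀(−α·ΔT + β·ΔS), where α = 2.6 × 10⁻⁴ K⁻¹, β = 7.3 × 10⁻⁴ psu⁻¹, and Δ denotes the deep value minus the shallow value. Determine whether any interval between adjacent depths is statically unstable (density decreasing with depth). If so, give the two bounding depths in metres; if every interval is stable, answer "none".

none

Evaluate Δρ/ρ₀ = −αΔT + βΔS across each adjacent pair:
  5–29 m: −αΔT+βΔS = −(2.6 × 10⁻⁴)(-7.1)+(7.3 × 10⁻⁴)(-0.16) = 1.7 × 10⁻³ → stable
  29–229 m: −αΔT+βΔS = −(2.6 × 10⁻⁴)(+2.9)+(7.3 × 10⁻⁴)(+1.77) = 5.4 × 10⁻⁴ → stable
  229–238 m: −αΔT+βΔS = −(2.6 × 10⁻⁴)(-3.3)+(7.3 × 10⁻⁴)(+3.03) = 3.1 × 10⁻³ → stable
Every interval has Δρ > 0: the column is stably stratified throughout.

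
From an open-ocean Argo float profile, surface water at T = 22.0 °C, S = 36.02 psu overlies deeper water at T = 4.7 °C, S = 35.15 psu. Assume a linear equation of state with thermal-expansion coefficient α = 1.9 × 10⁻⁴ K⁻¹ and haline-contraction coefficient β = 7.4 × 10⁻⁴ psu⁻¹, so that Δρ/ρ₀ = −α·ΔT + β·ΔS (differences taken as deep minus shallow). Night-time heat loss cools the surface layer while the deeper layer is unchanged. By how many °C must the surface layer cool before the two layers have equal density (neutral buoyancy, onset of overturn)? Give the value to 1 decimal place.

13.9 °C

Neutral buoyancy requires Δρ = 0, i.e. −α(T_deep − T_surf′) + β(S_deep − S_surf) = 0.
T_surf′ = T_deep − (β/α)·ΔS = 4.7 − (7.4 × 10⁻⁴/1.9 × 10⁻⁴)·(-0.87) = 8.088 °C.
Cooling required: 22.0 − (8.088) = 13.912 °C.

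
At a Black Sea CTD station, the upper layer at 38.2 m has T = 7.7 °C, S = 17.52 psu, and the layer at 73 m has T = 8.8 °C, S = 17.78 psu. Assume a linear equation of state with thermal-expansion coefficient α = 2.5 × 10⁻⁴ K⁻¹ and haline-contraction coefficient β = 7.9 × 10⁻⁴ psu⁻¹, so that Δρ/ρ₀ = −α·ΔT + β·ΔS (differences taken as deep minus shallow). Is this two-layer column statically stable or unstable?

ΔT = 8.8 − 7.7 = +1.1 K and ΔS = 17.78 − 17.52 = +0.26 psu (deep − shallow).
−αΔT = -2.75 × 10⁻⁴; βΔS = 2.054 × 10⁻⁴; sum Δρ/ρ₀ = -6.96 × 10⁻⁵.
Δρ/ρ₀ < 0, so Δρ < 0: deeper water is lighter → statically unstable; the column would overturn.

unstable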